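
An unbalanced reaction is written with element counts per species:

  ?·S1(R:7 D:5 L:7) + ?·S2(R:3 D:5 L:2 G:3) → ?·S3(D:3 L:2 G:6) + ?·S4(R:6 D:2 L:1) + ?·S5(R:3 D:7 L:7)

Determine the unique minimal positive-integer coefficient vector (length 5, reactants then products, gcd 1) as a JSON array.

Coefficients: [3, 4, 2, 4, 3]

R: 3·7+4·3 = 33 | 2·0+4·6+3·3 = 33
D: 3·5+4·5 = 35 | 2·3+4·2+3·7 = 35
L: 3·7+4·2 = 29 | 2·2+4·1+3·7 = 29
G: 3·0+4·3 = 12 | 2·6+4·0+3·0 = 12
gcd(3,4,2,4,3) = 1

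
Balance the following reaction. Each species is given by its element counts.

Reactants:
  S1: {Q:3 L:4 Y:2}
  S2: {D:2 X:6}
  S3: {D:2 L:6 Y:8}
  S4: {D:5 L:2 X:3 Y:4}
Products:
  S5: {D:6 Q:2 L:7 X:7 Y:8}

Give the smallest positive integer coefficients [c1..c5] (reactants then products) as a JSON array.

Coefficients: [4, 5, 3, 4, 6]

D: 4·0+5·2+3·2+4·5 = 36 | 6·6 = 36
Q: 4·3+5·0+3·0+4·0 = 12 | 6·2 = 12
L: 4·4+5·0+3·6+4·2 = 42 | 6·7 = 42
X: 4·0+5·6+3·0+4·3 = 42 | 6·7 = 42
Y: 4·2+5·0+3·8+4·4 = 48 | 6·8 = 48
gcd(4,5,3,4,6) = 1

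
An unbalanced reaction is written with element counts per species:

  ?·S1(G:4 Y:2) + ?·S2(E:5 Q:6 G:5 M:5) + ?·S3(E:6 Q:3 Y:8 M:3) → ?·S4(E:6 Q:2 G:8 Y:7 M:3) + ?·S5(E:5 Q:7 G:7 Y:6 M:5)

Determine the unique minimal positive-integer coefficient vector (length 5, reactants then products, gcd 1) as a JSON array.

E: 5·0+2·5+2·6 = 22 | 2·6+2·5 = 22
Q: 5·0+2·6+2·3 = 18 | 2·2+2·7 = 18
G: 5·4+2·5+2·0 = 30 | 2·8+2·7 = 30
Y: 5·2+2·0+2·8 = 26 | 2·7+2·6 = 26
M: 5·0+2·5+2·3 = 16 | 2·3+2·5 = 16
gcd(5,2,2,2,2) = 1

Coefficients: [5, 2, 2, 2, 2]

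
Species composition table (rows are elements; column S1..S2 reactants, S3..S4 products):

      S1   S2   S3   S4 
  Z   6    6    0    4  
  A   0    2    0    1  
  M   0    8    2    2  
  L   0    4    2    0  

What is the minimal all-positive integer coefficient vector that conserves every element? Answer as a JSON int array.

Coefficients: [1, 3, 6, 6]

Z: 1·6+3·6 = 24 | 6·0+6·4 = 24
A: 1·0+3·2 = 6 | 6·0+6·1 = 6
M: 1·0+3·8 = 24 | 6·2+6·2 = 24
L: 1·0+3·4 = 12 | 6·2+6·0 = 12
gcd(1,3,6,6) = 1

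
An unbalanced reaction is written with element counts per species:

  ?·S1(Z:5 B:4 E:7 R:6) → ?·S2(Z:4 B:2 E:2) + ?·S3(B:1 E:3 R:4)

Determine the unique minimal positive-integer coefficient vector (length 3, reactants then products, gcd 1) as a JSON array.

Coefficients: [4, 5, 6]

Z: 4·5 = 20 | 5·4+6·0 = 20
B: 4·4 = 16 | 5·2+6·1 = 16
E: 4·7 = 28 | 5·2+6·3 = 28
R: 4·6 = 24 | 5·0+6·4 = 24
gcd(4,5,6) = 1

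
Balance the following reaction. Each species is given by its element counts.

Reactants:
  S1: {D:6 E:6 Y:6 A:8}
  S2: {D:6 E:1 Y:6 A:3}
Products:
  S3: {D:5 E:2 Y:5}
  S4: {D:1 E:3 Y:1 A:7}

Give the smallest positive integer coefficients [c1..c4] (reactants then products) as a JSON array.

D: 4·6+1·6 = 30 | 5·5+5·1 = 30
E: 4·6+1·1 = 25 | 5·2+5·3 = 25
Y: 4·6+1·6 = 30 | 5·5+5·1 = 30
A: 4·8+1·3 = 35 | 5·0+5·7 = 35
gcd(4,1,5,5) = 1

Coefficients: [4, 1, 5, 5]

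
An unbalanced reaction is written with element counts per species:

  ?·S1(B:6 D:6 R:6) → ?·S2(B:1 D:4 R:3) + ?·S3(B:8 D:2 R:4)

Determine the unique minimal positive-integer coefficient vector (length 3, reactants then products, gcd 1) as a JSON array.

Coefficients: [5, 6, 3]

B: 5·6 = 30 | 6·1+3·8 = 30
D: 5·6 = 30 | 6·4+3·2 = 30
R: 5·6 = 30 | 6·3+3·4 = 30
gcd(5,6,3) = 1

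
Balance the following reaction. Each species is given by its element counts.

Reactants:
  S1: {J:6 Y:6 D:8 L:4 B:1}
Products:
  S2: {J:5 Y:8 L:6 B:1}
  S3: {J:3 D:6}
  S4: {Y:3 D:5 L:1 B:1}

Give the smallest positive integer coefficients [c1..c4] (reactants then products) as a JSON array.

J: 5·6 = 30 | 3·5+5·3+2·0 = 30
Y: 5·6 = 30 | 3·8+5·0+2·3 = 30
D: 5·8 = 40 | 3·0+5·6+2·5 = 40
L: 5·4 = 20 | 3·6+5·0+2·1 = 20
B: 5·1 = 5 | 3·1+5·0+2·1 = 5
gcd(5,3,5,2) = 1

Coefficients: [5, 3, 5, 2]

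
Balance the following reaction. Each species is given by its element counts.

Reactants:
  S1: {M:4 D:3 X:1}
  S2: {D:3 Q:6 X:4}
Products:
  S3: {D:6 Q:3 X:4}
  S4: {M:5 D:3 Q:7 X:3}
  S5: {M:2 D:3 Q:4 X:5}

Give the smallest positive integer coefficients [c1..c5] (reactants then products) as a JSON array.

Coefficients: [3, 4, 2, 2, 1]

M: 3·4+4·0 = 12 | 2·0+2·5+1·2 = 12
D: 3·3+4·3 = 21 | 2·6+2·3+1·3 = 21
Q: 3·0+4·6 = 24 | 2·3+2·7+1·4 = 24
X: 3·1+4·4 = 19 | 2·4+2·3+1·5 = 19
gcd(3,4,2,2,1) = 1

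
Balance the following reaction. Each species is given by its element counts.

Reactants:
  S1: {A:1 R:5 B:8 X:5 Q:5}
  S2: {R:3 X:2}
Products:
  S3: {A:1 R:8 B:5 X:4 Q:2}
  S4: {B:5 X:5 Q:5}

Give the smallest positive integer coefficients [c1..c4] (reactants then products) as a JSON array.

A: 5·1+5·0 = 5 | 5·1+3·0 = 5
R: 5·5+5·3 = 40 | 5·8+3·0 = 40
B: 5·8+5·0 = 40 | 5·5+3·5 = 40
X: 5·5+5·2 = 35 | 5·4+3·5 = 35
Q: 5·5+5·0 = 25 | 5·2+3·5 = 25
gcd(5,5,5,3) = 1

Coefficients: [5, 5, 5, 3]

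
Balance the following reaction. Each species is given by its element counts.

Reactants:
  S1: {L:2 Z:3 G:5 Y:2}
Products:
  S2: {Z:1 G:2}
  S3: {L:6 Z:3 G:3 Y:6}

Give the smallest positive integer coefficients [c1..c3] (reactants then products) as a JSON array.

L: 3·2 = 6 | 6·0+1·6 = 6
Z: 3·3 = 9 | 6·1+1·3 = 9
G: 3·5 = 15 | 6·2+1·3 = 15
Y: 3·2 = 6 | 6·0+1·6 = 6
gcd(3,6,1) = 1

Coefficients: [3, 6, 1]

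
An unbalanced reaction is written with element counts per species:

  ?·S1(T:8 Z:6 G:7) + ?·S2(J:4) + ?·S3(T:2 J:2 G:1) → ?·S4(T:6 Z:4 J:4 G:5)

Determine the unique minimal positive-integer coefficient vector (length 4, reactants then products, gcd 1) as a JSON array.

Coefficients: [4, 5, 2, 6]

T: 4·8+5·0+2·2 = 36 | 6·6 = 36
Z: 4·6+5·0+2·0 = 24 | 6·4 = 24
J: 4·0+5·4+2·2 = 24 | 6·4 = 24
G: 4·7+5·0+2·1 = 30 | 6·5 = 30
gcd(4,5,2,6) = 1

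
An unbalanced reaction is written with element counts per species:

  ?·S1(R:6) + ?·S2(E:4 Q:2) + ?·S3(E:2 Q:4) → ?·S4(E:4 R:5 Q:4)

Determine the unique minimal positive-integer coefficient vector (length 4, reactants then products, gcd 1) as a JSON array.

Coefficients: [5, 4, 4, 6]

E: 5·0+4·4+4·2 = 24 | 6·4 = 24
R: 5·6+4·0+4·0 = 30 | 6·5 = 30
Q: 5·0+4·2+4·4 = 24 | 6·4 = 24
gcd(5,4,4,6) = 1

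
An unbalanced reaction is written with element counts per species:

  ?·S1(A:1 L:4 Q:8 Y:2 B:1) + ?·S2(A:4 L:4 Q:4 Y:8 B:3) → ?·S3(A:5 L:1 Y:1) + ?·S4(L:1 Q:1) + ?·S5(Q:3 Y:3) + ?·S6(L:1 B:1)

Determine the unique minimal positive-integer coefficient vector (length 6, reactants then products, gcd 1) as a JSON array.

Coefficients: [1, 1, 1, 3, 3, 4]

A: 1·1+1·4 = 5 | 1·5+3·0+3·0+4·0 = 5
L: 1·4+1·4 = 8 | 1·1+3·1+3·0+4·1 = 8
Q: 1·8+1·4 = 12 | 1·0+3·1+3·3+4·0 = 12
Y: 1·2+1·8 = 10 | 1·1+3·0+3·3+4·0 = 10
B: 1·1+1·3 = 4 | 1·0+3·0+3·0+4·1 = 4
gcd(1,1,1,3,3,4) = 1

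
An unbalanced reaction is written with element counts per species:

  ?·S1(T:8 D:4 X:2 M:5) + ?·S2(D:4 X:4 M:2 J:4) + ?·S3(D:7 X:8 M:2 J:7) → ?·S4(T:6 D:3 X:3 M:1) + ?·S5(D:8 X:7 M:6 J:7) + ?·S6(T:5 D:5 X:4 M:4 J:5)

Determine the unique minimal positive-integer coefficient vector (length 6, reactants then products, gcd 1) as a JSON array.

Coefficients: [5, 6, 3, 5, 5, 2]

T: 5·8+6·0+3·0 = 40 | 5·6+5·0+2·5 = 40
D: 5·4+6·4+3·7 = 65 | 5·3+5·8+2·5 = 65
X: 5·2+6·4+3·8 = 58 | 5·3+5·7+2·4 = 58
M: 5·5+6·2+3·2 = 43 | 5·1+5·6+2·4 = 43
J: 5·0+6·4+3·7 = 45 | 5·0+5·7+2·5 = 45
gcd(5,6,3,5,5,2) = 1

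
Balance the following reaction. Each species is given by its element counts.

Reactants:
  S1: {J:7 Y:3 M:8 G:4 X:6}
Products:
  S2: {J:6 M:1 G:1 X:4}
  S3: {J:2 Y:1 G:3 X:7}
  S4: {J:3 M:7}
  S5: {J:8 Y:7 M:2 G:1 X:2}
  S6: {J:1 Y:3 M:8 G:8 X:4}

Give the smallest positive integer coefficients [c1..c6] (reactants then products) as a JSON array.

J: 4·7 = 28 | 1·6+2·2+3·3+1·8+1·1 = 28
Y: 4·3 = 12 | 1·0+2·1+3·0+1·7+1·3 = 12
M: 4·8 = 32 | 1·1+2·0+3·7+1·2+1·8 = 32
G: 4·4 = 16 | 1·1+2·3+3·0+1·1+1·8 = 16
X: 4·6 = 24 | 1·4+2·7+3·0+1·2+1·4 = 24
gcd(4,1,2,3,1,1) = 1

Coefficients: [4, 1, 2, 3, 1, 1]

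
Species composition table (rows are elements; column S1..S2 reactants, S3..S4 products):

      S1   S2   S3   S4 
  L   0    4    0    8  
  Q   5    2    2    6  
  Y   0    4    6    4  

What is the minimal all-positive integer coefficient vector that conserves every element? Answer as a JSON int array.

L: 2·0+6·4 = 24 | 2·0+3·8 = 24
Q: 2·5+6·2 = 22 | 2·2+3·6 = 22
Y: 2·0+6·4 = 24 | 2·6+3·4 = 24
gcd(2,6,2,3) = 1

Coefficients: [2, 6, 2, 3]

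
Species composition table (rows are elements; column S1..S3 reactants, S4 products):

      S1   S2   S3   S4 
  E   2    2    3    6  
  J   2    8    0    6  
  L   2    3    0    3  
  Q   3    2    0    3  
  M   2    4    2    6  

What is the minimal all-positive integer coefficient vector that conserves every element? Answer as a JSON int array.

E: 3·2+3·2+6·3 = 30 | 5·6 = 30
J: 3·2+3·8+6·0 = 30 | 5·6 = 30
L: 3·2+3·3+6·0 = 15 | 5·3 = 15
Q: 3·3+3·2+6·0 = 15 | 5·3 = 15
M: 3·2+3·4+6·2 = 30 | 5·6 = 30
gcd(3,3,6,5) = 1

Coefficients: [3, 3, 6, 5]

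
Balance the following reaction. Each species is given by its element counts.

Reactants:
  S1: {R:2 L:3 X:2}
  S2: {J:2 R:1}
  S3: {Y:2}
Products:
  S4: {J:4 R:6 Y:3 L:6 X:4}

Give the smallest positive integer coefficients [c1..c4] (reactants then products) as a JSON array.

J: 4·0+4·2+3·0 = 8 | 2·4 = 8
R: 4·2+4·1+3·0 = 12 | 2·6 = 12
Y: 4·0+4·0+3·2 = 6 | 2·3 = 6
L: 4·3+4·0+3·0 = 12 | 2·6 = 12
X: 4·2+4·0+3·0 = 8 | 2·4 = 8
gcd(4,4,3,2) = 1

Coefficients: [4, 4, 3, 2]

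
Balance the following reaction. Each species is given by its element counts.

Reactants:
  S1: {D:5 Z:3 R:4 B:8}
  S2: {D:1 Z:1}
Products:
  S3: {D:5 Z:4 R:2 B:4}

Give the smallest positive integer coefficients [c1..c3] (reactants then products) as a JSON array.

D: 1·5+5·1 = 10 | 2·5 = 10
Z: 1·3+5·1 = 8 | 2·4 = 8
R: 1·4+5·0 = 4 | 2·2 = 4
B: 1·8+5·0 = 8 | 2·4 = 8
gcd(1,5,2) = 1

Coefficients: [1, 5, 2]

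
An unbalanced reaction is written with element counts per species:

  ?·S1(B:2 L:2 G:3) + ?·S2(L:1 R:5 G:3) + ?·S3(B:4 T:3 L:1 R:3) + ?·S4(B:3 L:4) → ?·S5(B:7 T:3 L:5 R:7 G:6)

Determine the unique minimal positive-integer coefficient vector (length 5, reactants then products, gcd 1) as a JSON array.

B: 6·2+4·0+5·4+1·3 = 35 | 5·7 = 35
T: 6·0+4·0+5·3+1·0 = 15 | 5·3 = 15
L: 6·2+4·1+5·1+1·4 = 25 | 5·5 = 25
R: 6·0+4·5+5·3+1·0 = 35 | 5·7 = 35
G: 6·3+4·3+5·0+1·0 = 30 | 5·6 = 30
gcd(6,4,5,1,5) = 1

Coefficients: [6, 4, 5, 1, 5]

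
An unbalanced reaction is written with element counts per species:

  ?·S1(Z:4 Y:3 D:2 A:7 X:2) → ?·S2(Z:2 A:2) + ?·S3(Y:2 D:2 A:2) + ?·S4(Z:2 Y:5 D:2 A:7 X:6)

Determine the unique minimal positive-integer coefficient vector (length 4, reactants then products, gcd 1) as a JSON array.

Z: 3·4 = 12 | 5·2+2·0+1·2 = 12
Y: 3·3 = 9 | 5·0+2·2+1·5 = 9
D: 3·2 = 6 | 5·0+2·2+1·2 = 6
A: 3·7 = 21 | 5·2+2·2+1·7 = 21
X: 3·2 = 6 | 5·0+2·0+1·6 = 6
gcd(3,5,2,1) = 1

Coefficients: [3, 5, 2, 1]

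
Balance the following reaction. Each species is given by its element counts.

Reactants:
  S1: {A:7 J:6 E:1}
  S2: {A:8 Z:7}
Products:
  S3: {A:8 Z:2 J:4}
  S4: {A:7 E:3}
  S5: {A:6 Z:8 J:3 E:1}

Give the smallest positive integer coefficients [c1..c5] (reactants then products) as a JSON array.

Coefficients: [5, 4, 6, 1, 2]

A: 5·7+4·8 = 67 | 6·8+1·7+2·6 = 67
Z: 5·0+4·7 = 28 | 6·2+1·0+2·8 = 28
J: 5·6+4·0 = 30 | 6·4+1·0+2·3 = 30
E: 5·1+4·0 = 5 | 6·0+1·3+2·1 = 5
gcd(5,4,6,1,2) = 1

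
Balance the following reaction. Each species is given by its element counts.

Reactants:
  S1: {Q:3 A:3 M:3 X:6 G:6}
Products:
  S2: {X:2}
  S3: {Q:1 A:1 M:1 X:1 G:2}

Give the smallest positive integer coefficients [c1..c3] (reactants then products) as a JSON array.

Q: 2·3 = 6 | 3·0+6·1 = 6
A: 2·3 = 6 | 3·0+6·1 = 6
M: 2·3 = 6 | 3·0+6·1 = 6
X: 2·6 = 12 | 3·2+6·1 = 12
G: 2·6 = 12 | 3·0+6·2 = 12
gcd(2,3,6) = 1

Coefficients: [2, 3, 6]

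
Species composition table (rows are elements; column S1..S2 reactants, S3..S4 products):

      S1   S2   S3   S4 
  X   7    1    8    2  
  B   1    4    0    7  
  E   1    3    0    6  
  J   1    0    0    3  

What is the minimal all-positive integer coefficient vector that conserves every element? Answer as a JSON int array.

X: 6·7+2·1 = 44 | 5·8+2·2 = 44
B: 6·1+2·4 = 14 | 5·0+2·7 = 14
E: 6·1+2·3 = 12 | 5·0+2·6 = 12
J: 6·1+2·0 = 6 | 5·0+2·3 = 6
gcd(6,2,5,2) = 1

Coefficients: [6, 2, 5, 2]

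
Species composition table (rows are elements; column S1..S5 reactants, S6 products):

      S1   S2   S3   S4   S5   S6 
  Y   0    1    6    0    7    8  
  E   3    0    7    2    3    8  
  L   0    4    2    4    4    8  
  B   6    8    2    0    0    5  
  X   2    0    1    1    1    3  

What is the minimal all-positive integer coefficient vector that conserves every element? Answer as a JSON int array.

Y: 3·0+1·1+2·6+5·0+5·7 = 48 | 6·8 = 48
E: 3·3+1·0+2·7+5·2+5·3 = 48 | 6·8 = 48
L: 3·0+1·4+2·2+5·4+5·4 = 48 | 6·8 = 48
B: 3·6+1·8+2·2+5·0+5·0 = 30 | 6·5 = 30
X: 3·2+1·0+2·1+5·1+5·1 = 18 | 6·3 = 18
gcd(3,1,2,5,5,6) = 1

Coefficients: [3, 1, 2, 5, 5, 6]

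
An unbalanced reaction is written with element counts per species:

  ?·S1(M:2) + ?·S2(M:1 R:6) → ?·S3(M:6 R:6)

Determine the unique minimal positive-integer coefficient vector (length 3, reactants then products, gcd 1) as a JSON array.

M: 5·2+2·1 = 12 | 2·6 = 12
R: 5·0+2·6 = 12 | 2·6 = 12
gcd(5,2,2) = 1

Coefficients: [5, 2, 2]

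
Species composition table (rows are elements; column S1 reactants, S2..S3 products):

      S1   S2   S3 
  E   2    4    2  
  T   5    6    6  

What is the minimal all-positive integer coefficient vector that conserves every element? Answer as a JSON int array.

E: 6·2 = 12 | 1·4+4·2 = 12
T: 6·5 = 30 | 1·6+4·6 = 30
gcd(6,1,4) = 1

Coefficients: [6, 1, 4]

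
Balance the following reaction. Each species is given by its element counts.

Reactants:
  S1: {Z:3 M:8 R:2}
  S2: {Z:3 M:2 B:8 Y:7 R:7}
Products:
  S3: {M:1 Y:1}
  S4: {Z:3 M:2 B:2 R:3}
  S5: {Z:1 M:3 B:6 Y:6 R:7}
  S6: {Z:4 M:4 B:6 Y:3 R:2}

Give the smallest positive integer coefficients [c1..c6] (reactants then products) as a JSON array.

Coefficients: [2, 3, 6, 3, 2, 1]

Z: 2·3+3·3 = 15 | 6·0+3·3+2·1+1·4 = 15
M: 2·8+3·2 = 22 | 6·1+3·2+2·3+1·4 = 22
B: 2·0+3·8 = 24 | 6·0+3·2+2·6+1·6 = 24
Y: 2·0+3·7 = 21 | 6·1+3·0+2·6+1·3 = 21
R: 2·2+3·7 = 25 | 6·0+3·3+2·7+1·2 = 25
gcd(2,3,6,3,2,1) = 1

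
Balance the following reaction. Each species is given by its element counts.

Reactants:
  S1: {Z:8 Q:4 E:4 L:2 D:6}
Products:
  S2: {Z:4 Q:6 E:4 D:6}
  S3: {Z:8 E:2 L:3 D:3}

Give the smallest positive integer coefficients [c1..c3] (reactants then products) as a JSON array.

Z: 3·8 = 24 | 2·4+2·8 = 24
Q: 3·4 = 12 | 2·6+2·0 = 12
E: 3·4 = 12 | 2·4+2·2 = 12
L: 3·2 = 6 | 2·0+2·3 = 6
D: 3·6 = 18 | 2·6+2·3 = 18
gcd(3,2,2) = 1

Coefficients: [3, 2, 2]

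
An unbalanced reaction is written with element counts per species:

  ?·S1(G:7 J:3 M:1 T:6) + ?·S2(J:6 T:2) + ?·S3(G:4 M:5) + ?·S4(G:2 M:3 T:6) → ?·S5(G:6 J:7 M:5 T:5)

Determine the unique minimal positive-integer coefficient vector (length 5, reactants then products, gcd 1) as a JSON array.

Coefficients: [2, 6, 5, 1, 6]

G: 2·7+6·0+5·4+1·2 = 36 | 6·6 = 36
J: 2·3+6·6+5·0+1·0 = 42 | 6·7 = 42
M: 2·1+6·0+5·5+1·3 = 30 | 6·5 = 30
T: 2·6+6·2+5·0+1·6 = 30 | 6·5 = 30
gcd(2,6,5,1,6) = 1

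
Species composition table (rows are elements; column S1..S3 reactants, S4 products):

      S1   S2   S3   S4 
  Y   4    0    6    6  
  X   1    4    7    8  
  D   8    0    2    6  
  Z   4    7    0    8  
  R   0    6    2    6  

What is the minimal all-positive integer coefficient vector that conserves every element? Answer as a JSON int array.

Y: 3·4+4·0+3·6 = 30 | 5·6 = 30
X: 3·1+4·4+3·7 = 40 | 5·8 = 40
D: 3·8+4·0+3·2 = 30 | 5·6 = 30
Z: 3·4+4·7+3·0 = 40 | 5·8 = 40
R: 3·0+4·6+3·2 = 30 | 5·6 = 30
gcd(3,4,3,5) = 1

Coefficients: [3, 4, 3, 5]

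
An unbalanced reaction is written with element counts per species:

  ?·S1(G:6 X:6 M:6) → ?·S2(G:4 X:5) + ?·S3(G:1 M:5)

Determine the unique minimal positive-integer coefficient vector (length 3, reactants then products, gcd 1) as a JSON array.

Coefficients: [5, 6, 6]

G: 5·6 = 30 | 6·4+6·1 = 30
X: 5·6 = 30 | 6·5+6·0 = 30
M: 5·6 = 30 | 6·0+6·5 = 30
gcd(5,6,6) = 1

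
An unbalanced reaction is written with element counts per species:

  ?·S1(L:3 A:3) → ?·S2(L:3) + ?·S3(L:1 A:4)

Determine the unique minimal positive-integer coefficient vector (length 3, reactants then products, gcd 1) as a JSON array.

L: 4·3 = 12 | 3·3+3·1 = 12
A: 4·3 = 12 | 3·0+3·4 = 12
gcd(4,3,3) = 1

Coefficients: [4, 3, 3]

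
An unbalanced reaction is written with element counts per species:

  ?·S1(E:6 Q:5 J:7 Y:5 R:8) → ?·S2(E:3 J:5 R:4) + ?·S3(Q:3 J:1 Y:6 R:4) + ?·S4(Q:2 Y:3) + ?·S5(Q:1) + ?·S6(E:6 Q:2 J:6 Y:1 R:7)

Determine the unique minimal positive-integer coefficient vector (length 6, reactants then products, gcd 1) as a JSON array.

E: 5·6 = 30 | 2·3+1·0+5·0+4·0+4·6 = 30
Q: 5·5 = 25 | 2·0+1·3+5·2+4·1+4·2 = 25
J: 5·7 = 35 | 2·5+1·1+5·0+4·0+4·6 = 35
Y: 5·5 = 25 | 2·0+1·6+5·3+4·0+4·1 = 25
R: 5·8 = 40 | 2·4+1·4+5·0+4·0+4·7 = 40
gcd(5,2,1,5,4,4) = 1

Coefficients: [5, 2, 1, 5, 4, 4]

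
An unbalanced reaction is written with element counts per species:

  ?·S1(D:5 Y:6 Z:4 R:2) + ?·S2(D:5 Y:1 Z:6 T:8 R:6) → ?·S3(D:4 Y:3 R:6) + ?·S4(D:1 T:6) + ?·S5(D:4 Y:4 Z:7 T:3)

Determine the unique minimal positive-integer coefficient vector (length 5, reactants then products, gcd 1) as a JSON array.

D: 6·5+3·5 = 45 | 5·4+1·1+6·4 = 45
Y: 6·6+3·1 = 39 | 5·3+1·0+6·4 = 39
Z: 6·4+3·6 = 42 | 5·0+1·0+6·7 = 42
T: 6·0+3·8 = 24 | 5·0+1·6+6·3 = 24
R: 6·2+3·6 = 30 | 5·6+1·0+6·0 = 30
gcd(6,3,5,1,6) = 1

Coefficients: [6, 3, 5, 1, 6]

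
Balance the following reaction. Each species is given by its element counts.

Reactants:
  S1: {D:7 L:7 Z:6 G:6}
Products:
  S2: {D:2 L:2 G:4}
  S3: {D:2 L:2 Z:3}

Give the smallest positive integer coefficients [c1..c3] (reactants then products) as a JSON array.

Coefficients: [2, 3, 4]

D: 2·7 = 14 | 3·2+4·2 = 14
L: 2·7 = 14 | 3·2+4·2 = 14
Z: 2·6 = 12 | 3·0+4·3 = 12
G: 2·6 = 12 | 3·4+4·0 = 12
gcd(2,3,4) = 1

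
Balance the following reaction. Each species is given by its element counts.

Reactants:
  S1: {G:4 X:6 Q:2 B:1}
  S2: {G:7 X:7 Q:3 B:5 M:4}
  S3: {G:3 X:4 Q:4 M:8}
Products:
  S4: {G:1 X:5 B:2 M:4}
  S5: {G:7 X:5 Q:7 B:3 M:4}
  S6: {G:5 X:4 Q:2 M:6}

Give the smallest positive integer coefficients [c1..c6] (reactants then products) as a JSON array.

Coefficients: [2, 5, 6, 6, 5, 4]

G: 2·4+5·7+6·3 = 61 | 6·1+5·7+4·5 = 61
X: 2·6+5·7+6·4 = 71 | 6·5+5·5+4·4 = 71
Q: 2·2+5·3+6·4 = 43 | 6·0+5·7+4·2 = 43
B: 2·1+5·5+6·0 = 27 | 6·2+5·3+4·0 = 27
M: 2·0+5·4+6·8 = 68 | 6·4+5·4+4·6 = 68
gcd(2,5,6,6,5,4) = 1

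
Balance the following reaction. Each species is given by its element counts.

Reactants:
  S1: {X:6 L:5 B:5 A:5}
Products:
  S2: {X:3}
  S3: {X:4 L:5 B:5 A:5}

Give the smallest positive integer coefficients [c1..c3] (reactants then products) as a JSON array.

X: 3·6 = 18 | 2·3+3·4 = 18
L: 3·5 = 15 | 2·0+3·5 = 15
B: 3·5 = 15 | 2·0+3·5 = 15
A: 3·5 = 15 | 2·0+3·5 = 15
gcd(3,2,3) = 1

Coefficients: [3, 2, 3]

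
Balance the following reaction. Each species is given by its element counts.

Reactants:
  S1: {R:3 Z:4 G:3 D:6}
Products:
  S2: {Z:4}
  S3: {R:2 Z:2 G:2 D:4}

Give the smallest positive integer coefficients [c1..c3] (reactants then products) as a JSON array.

R: 4·3 = 12 | 1·0+6·2 = 12
Z: 4·4 = 16 | 1·4+6·2 = 16
G: 4·3 = 12 | 1·0+6·2 = 12
D: 4·6 = 24 | 1·0+6·4 = 24
gcd(4,1,6) = 1

Coefficients: [4, 1, 6]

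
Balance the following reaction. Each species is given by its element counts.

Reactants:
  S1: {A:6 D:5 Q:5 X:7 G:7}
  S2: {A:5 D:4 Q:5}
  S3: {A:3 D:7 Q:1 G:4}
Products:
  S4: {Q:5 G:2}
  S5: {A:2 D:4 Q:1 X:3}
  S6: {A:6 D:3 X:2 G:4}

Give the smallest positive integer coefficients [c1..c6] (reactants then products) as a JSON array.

Coefficients: [4, 3, 1, 6, 6, 5]

A: 4·6+3·5+1·3 = 42 | 6·0+6·2+5·6 = 42
D: 4·5+3·4+1·7 = 39 | 6·0+6·4+5·3 = 39
Q: 4·5+3·5+1·1 = 36 | 6·5+6·1+5·0 = 36
X: 4·7+3·0+1·0 = 28 | 6·0+6·3+5·2 = 28
G: 4·7+3·0+1·4 = 32 | 6·2+6·0+5·4 = 32
gcd(4,3,1,6,6,5) = 1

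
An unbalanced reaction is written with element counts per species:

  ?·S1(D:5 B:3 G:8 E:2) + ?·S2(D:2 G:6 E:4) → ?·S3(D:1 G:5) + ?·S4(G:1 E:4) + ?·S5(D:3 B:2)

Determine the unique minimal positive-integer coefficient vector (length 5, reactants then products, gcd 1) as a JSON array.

Coefficients: [2, 2, 5, 3, 3]

D: 2·5+2·2 = 14 | 5·1+3·0+3·3 = 14
B: 2·3+2·0 = 6 | 5·0+3·0+3·2 = 6
G: 2·8+2·6 = 28 | 5·5+3·1+3·0 = 28
E: 2·2+2·4 = 12 | 5·0+3·4+3·0 = 12
gcd(2,2,5,3,3) = 1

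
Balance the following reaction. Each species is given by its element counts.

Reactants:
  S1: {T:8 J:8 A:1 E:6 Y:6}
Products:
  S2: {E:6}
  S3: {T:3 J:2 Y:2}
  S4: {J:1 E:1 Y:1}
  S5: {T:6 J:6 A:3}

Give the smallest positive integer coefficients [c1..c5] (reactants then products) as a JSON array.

T: 3·8 = 24 | 2·0+6·3+6·0+1·6 = 24
J: 3·8 = 24 | 2·0+6·2+6·1+1·6 = 24
A: 3·1 = 3 | 2·0+6·0+6·0+1·3 = 3
E: 3·6 = 18 | 2·6+6·0+6·1+1·0 = 18
Y: 3·6 = 18 | 2·0+6·2+6·1+1·0 = 18
gcd(3,2,6,6,1) = 1

Coefficients: [3, 2, 6, 6, 1]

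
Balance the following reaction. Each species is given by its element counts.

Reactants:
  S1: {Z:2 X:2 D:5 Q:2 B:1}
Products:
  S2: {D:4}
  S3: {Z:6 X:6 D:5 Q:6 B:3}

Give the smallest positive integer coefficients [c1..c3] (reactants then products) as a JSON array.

Coefficients: [6, 5, 2]

Z: 6·2 = 12 | 5·0+2·6 = 12
X: 6·2 = 12 | 5·0+2·6 = 12
D: 6·5 = 30 | 5·4+2·5 = 30
Q: 6·2 = 12 | 5·0+2·6 = 12
B: 6·1 = 6 | 5·0+2·3 = 6
gcd(6,5,2) = 1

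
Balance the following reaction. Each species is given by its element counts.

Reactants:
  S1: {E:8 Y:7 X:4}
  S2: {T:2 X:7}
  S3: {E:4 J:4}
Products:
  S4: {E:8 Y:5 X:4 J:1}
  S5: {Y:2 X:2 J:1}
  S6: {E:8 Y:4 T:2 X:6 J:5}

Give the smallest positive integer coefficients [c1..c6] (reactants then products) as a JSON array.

Coefficients: [5, 2, 4, 5, 1, 2]

E: 5·8+2·0+4·4 = 56 | 5·8+1·0+2·8 = 56
Y: 5·7+2·0+4·0 = 35 | 5·5+1·2+2·4 = 35
T: 5·0+2·2+4·0 = 4 | 5·0+1·0+2·2 = 4
X: 5·4+2·7+4·0 = 34 | 5·4+1·2+2·6 = 34
J: 5·0+2·0+4·4 = 16 | 5·1+1·1+2·5 = 16
gcd(5,2,4,5,1,2) = 1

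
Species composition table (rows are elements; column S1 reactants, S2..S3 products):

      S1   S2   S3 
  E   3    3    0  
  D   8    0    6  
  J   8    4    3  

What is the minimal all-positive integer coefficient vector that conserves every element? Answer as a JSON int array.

E: 3·3 = 9 | 3·3+4·0 = 9
D: 3·8 = 24 | 3·0+4·6 = 24
J: 3·8 = 24 | 3·4+4·3 = 24
gcd(3,3,4) = 1

Coefficients: [3, 3, 4]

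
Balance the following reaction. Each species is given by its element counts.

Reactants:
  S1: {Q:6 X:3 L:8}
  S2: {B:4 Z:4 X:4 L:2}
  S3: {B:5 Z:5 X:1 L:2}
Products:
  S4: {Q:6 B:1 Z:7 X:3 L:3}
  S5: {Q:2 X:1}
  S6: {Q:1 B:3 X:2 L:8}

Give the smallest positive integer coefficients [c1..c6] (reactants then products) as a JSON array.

Coefficients: [4, 1, 2, 2, 4, 4]

Q: 4·6+1·0+2·0 = 24 | 2·6+4·2+4·1 = 24
B: 4·0+1·4+2·5 = 14 | 2·1+4·0+4·3 = 14
Z: 4·0+1·4+2·5 = 14 | 2·7+4·0+4·0 = 14
X: 4·3+1·4+2·1 = 18 | 2·3+4·1+4·2 = 18
L: 4·8+1·2+2·2 = 38 | 2·3+4·0+4·8 = 38
gcd(4,1,2,2,4,4) = 1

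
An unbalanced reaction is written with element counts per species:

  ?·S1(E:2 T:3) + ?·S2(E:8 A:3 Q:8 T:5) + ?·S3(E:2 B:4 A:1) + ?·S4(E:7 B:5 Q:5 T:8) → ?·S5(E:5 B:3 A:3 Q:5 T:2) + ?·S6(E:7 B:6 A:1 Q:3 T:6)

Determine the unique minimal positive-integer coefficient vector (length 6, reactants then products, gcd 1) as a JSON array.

E: 3·2+1·8+6·2+3·7 = 47 | 1·5+6·7 = 47
B: 3·0+1·0+6·4+3·5 = 39 | 1·3+6·6 = 39
A: 3·0+1·3+6·1+3·0 = 9 | 1·3+6·1 = 9
Q: 3·0+1·8+6·0+3·5 = 23 | 1·5+6·3 = 23
T: 3·3+1·5+6·0+3·8 = 38 | 1·2+6·6 = 38
gcd(3,1,6,3,1,6) = 1

Coefficients: [3, 1, 6, 3, 1, 6]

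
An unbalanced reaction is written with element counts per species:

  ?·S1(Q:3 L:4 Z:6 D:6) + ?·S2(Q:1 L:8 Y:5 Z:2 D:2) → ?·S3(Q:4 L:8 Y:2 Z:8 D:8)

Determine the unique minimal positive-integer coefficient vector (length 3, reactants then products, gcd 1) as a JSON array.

Coefficients: [6, 2, 5]

Q: 6·3+2·1 = 20 | 5·4 = 20
L: 6·4+2·8 = 40 | 5·8 = 40
Y: 6·0+2·5 = 10 | 5·2 = 10
Z: 6·6+2·2 = 40 | 5·8 = 40
D: 6·6+2·2 = 40 | 5·8 = 40
gcd(6,2,5) = 1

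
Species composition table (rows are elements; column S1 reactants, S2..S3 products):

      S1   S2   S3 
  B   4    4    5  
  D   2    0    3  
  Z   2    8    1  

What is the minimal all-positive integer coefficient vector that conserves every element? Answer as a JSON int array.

B: 6·4 = 24 | 1·4+4·5 = 24
D: 6·2 = 12 | 1·0+4·3 = 12
Z: 6·2 = 12 | 1·8+4·1 = 12
gcd(6,1,4) = 1

Coefficients: [6, 1, 4]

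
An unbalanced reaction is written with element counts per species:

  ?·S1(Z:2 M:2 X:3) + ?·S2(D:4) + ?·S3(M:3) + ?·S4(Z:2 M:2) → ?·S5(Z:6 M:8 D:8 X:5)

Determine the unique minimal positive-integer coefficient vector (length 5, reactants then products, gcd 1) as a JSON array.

Z: 5·2+6·0+2·0+4·2 = 18 | 3·6 = 18
M: 5·2+6·0+2·3+4·2 = 24 | 3·8 = 24
D: 5·0+6·4+2·0+4·0 = 24 | 3·8 = 24
X: 5·3+6·0+2·0+4·0 = 15 | 3·5 = 15
gcd(5,6,2,4,3) = 1

Coefficients: [5, 6, 2, 4, 3]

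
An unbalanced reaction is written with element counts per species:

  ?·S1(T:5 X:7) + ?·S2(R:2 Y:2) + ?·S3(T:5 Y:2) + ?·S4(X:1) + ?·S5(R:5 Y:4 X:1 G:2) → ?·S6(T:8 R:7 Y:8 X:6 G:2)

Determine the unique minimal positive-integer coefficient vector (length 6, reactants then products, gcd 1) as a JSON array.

Coefficients: [3, 5, 5, 4, 5, 5]

T: 3·5+5·0+5·5+4·0+5·0 = 40 | 5·8 = 40
R: 3·0+5·2+5·0+4·0+5·5 = 35 | 5·7 = 35
Y: 3·0+5·2+5·2+4·0+5·4 = 40 | 5·8 = 40
X: 3·7+5·0+5·0+4·1+5·1 = 30 | 5·6 = 30
G: 3·0+5·0+5·0+4·0+5·2 = 10 | 5·2 = 10
gcd(3,5,5,4,5,5) = 1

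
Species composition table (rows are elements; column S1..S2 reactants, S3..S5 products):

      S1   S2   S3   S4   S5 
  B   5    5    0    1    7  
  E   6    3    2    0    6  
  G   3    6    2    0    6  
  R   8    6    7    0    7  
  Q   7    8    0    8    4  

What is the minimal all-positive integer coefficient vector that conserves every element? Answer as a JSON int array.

Coefficients: [4, 4, 3, 5, 5]

B: 4·5+4·5 = 40 | 3·0+5·1+5·7 = 40
E: 4·6+4·3 = 36 | 3·2+5·0+5·6 = 36
G: 4·3+4·6 = 36 | 3·2+5·0+5·6 = 36
R: 4·8+4·6 = 56 | 3·7+5·0+5·7 = 56
Q: 4·7+4·8 = 60 | 3·0+5·8+5·4 = 60
gcd(4,4,3,5,5) = 1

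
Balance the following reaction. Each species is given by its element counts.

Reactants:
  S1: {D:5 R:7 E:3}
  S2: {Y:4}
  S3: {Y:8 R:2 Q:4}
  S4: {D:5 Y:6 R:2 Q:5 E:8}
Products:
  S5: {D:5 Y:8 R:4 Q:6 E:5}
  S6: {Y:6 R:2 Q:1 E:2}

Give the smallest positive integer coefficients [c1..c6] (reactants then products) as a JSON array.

D: 2·5+2·0+5·0+4·5 = 30 | 6·5+4·0 = 30
Y: 2·0+2·4+5·8+4·6 = 72 | 6·8+4·6 = 72
R: 2·7+2·0+5·2+4·2 = 32 | 6·4+4·2 = 32
Q: 2·0+2·0+5·4+4·5 = 40 | 6·6+4·1 = 40
E: 2·3+2·0+5·0+4·8 = 38 | 6·5+4·2 = 38
gcd(2,2,5,4,6,4) = 1

Coefficients: [2, 2, 5, 4, 6, 4]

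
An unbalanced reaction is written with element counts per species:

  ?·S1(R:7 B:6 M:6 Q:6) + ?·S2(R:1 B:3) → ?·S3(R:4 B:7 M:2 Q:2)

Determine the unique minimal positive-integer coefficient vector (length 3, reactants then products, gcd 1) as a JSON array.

Coefficients: [1, 5, 3]

R: 1·7+5·1 = 12 | 3·4 = 12
B: 1·6+5·3 = 21 | 3·7 = 21
M: 1·6+5·0 = 6 | 3·2 = 6
Q: 1·6+5·0 = 6 | 3·2 = 6
gcd(1,5,3) = 1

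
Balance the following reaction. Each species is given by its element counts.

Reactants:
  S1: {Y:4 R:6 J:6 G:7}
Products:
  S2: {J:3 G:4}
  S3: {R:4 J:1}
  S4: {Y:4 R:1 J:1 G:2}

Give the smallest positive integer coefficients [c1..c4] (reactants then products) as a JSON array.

Y: 4·4 = 16 | 5·0+5·0+4·4 = 16
R: 4·6 = 24 | 5·0+5·4+4·1 = 24
J: 4·6 = 24 | 5·3+5·1+4·1 = 24
G: 4·7 = 28 | 5·4+5·0+4·2 = 28
gcd(4,5,5,4) = 1

Coefficients: [4, 5, 5, 4]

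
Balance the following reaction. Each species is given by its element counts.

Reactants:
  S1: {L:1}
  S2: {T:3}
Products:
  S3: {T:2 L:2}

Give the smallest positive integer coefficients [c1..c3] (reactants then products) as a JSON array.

T: 6·0+2·3 = 6 | 3·2 = 6
L: 6·1+2·0 = 6 | 3·2 = 6
gcd(6,2,3) = 1

Coefficients: [6, 2, 3]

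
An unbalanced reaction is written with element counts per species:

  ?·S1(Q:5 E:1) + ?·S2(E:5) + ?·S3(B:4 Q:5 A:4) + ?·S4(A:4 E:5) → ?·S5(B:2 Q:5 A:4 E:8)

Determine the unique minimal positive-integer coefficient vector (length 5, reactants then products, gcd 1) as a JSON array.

Coefficients: [1, 2, 1, 1, 2]

B: 1·0+2·0+1·4+1·0 = 4 | 2·2 = 4
Q: 1·5+2·0+1·5+1·0 = 10 | 2·5 = 10
A: 1·0+2·0+1·4+1·4 = 8 | 2·4 = 8
E: 1·1+2·5+1·0+1·5 = 16 | 2·8 = 16
gcd(1,2,1,1,2) = 1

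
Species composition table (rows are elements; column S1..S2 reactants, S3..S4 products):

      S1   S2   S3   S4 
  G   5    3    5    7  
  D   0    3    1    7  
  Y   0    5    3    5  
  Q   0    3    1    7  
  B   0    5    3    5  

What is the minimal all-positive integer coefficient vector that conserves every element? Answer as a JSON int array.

Coefficients: [4, 4, 5, 1]

G: 4·5+4·3 = 32 | 5·5+1·7 = 32
D: 4·0+4·3 = 12 | 5·1+1·7 = 12
Y: 4·0+4·5 = 20 | 5·3+1·5 = 20
Q: 4·0+4·3 = 12 | 5·1+1·7 = 12
B: 4·0+4·5 = 20 | 5·3+1·5 = 20
gcd(4,4,5,1) = 1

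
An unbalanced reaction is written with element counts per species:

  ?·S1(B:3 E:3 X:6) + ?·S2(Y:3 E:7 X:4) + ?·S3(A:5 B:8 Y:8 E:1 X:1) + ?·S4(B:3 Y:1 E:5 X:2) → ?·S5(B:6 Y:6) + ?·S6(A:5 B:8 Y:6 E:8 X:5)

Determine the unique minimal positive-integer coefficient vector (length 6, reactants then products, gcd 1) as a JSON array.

Coefficients: [1, 1, 5, 5, 3, 5]

A: 1·0+1·0+5·5+5·0 = 25 | 3·0+5·5 = 25
B: 1·3+1·0+5·8+5·3 = 58 | 3·6+5·8 = 58
Y: 1·0+1·3+5·8+5·1 = 48 | 3·6+5·6 = 48
E: 1·3+1·7+5·1+5·5 = 40 | 3·0+5·8 = 40
X: 1·6+1·4+5·1+5·2 = 25 | 3·0+5·5 = 25
gcd(1,1,5,5,3,5) = 1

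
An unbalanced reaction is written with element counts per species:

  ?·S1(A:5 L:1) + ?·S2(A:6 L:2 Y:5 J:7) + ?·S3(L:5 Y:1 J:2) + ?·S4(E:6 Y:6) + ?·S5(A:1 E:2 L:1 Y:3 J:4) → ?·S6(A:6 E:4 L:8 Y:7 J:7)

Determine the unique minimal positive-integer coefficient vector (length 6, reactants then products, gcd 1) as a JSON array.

A: 4·5+1·6+6·0+2·0+4·1 = 30 | 5·6 = 30
E: 4·0+1·0+6·0+2·6+4·2 = 20 | 5·4 = 20
L: 4·1+1·2+6·5+2·0+4·1 = 40 | 5·8 = 40
Y: 4·0+1·5+6·1+2·6+4·3 = 35 | 5·7 = 35
J: 4·0+1·7+6·2+2·0+4·4 = 35 | 5·7 = 35
gcd(4,1,6,2,4,5) = 1

Coefficients: [4, 1, 6, 2, 4, 5]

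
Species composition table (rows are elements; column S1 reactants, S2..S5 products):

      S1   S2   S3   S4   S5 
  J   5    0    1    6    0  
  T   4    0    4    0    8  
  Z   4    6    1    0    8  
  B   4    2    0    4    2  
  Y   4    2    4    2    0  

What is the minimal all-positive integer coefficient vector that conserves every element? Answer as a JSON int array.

J: 4·5 = 20 | 1·0+2·1+3·6+1·0 = 20
T: 4·4 = 16 | 1·0+2·4+3·0+1·8 = 16
Z: 4·4 = 16 | 1·6+2·1+3·0+1·8 = 16
B: 4·4 = 16 | 1·2+2·0+3·4+1·2 = 16
Y: 4·4 = 16 | 1·2+2·4+3·2+1·0 = 16
gcd(4,1,2,3,1) = 1

Coefficients: [4, 1, 2, 3, 1]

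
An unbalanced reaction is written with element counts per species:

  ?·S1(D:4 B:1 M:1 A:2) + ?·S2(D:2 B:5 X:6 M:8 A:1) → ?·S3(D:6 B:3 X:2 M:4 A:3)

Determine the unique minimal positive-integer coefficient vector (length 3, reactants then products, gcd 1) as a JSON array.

D: 4·4+1·2 = 18 | 3·6 = 18
B: 4·1+1·5 = 9 | 3·3 = 9
X: 4·0+1·6 = 6 | 3·2 = 6
M: 4·1+1·8 = 12 | 3·4 = 12
A: 4·2+1·1 = 9 | 3·3 = 9
gcd(4,1,3) = 1

Coefficients: [4, 1, 3]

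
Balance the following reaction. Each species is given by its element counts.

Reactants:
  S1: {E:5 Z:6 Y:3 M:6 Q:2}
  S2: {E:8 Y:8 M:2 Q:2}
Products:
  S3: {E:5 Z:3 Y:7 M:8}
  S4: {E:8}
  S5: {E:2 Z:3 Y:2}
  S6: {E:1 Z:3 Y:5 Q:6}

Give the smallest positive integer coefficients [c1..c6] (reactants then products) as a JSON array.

E: 6·5+6·8 = 78 | 6·5+5·8+2·2+4·1 = 78
Z: 6·6+6·0 = 36 | 6·3+5·0+2·3+4·3 = 36
Y: 6·3+6·8 = 66 | 6·7+5·0+2·2+4·5 = 66
M: 6·6+6·2 = 48 | 6·8+5·0+2·0+4·0 = 48
Q: 6·2+6·2 = 24 | 6·0+5·0+2·0+4·6 = 24
gcd(6,6,6,5,2,4) = 1

Coefficients: [6, 6, 6, 5, 2, 4]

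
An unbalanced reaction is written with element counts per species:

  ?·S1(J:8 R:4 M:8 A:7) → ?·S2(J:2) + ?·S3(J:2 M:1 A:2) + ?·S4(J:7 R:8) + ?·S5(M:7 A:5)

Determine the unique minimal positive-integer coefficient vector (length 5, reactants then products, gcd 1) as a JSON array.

J: 4·8 = 32 | 5·2+4·2+2·7+4·0 = 32
R: 4·4 = 16 | 5·0+4·0+2·8+4·0 = 16
M: 4·8 = 32 | 5·0+4·1+2·0+4·7 = 32
A: 4·7 = 28 | 5·0+4·2+2·0+4·5 = 28
gcd(4,5,4,2,4) = 1

Coefficients: [4, 5, 4, 2, 4]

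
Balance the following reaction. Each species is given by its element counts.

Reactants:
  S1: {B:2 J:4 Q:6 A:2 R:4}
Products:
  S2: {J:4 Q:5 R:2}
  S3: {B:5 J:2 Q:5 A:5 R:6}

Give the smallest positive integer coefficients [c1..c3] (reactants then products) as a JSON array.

Coefficients: [5, 4, 2]

B: 5·2 = 10 | 4·0+2·5 = 10
J: 5·4 = 20 | 4·4+2·2 = 20
Q: 5·6 = 30 | 4·5+2·5 = 30
A: 5·2 = 10 | 4·0+2·5 = 10
R: 5·4 = 20 | 4·2+2·6 = 20
gcd(5,4,2) = 1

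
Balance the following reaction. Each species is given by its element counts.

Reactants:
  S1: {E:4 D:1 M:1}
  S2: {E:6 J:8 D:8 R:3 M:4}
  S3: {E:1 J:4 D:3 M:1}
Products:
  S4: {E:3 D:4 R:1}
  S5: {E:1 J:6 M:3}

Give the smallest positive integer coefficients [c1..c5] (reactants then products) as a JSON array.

E: 1·4+1·6+1·1 = 11 | 3·3+2·1 = 11
J: 1·0+1·8+1·4 = 12 | 3·0+2·6 = 12
D: 1·1+1·8+1·3 = 12 | 3·4+2·0 = 12
R: 1·0+1·3+1·0 = 3 | 3·1+2·0 = 3
M: 1·1+1·4+1·1 = 6 | 3·0+2·3 = 6
gcd(1,1,1,3,2) = 1

Coefficients: [1, 1, 1, 3, 2]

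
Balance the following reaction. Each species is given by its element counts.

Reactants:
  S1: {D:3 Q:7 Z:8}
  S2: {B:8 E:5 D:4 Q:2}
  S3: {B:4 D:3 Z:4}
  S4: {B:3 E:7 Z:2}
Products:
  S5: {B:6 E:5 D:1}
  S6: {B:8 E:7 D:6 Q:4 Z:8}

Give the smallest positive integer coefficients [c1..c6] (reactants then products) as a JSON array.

B: 2·0+5·8+5·4+6·3 = 78 | 5·6+6·8 = 78
E: 2·0+5·5+5·0+6·7 = 67 | 5·5+6·7 = 67
D: 2·3+5·4+5·3+6·0 = 41 | 5·1+6·6 = 41
Q: 2·7+5·2+5·0+6·0 = 24 | 5·0+6·4 = 24
Z: 2·8+5·0+5·4+6·2 = 48 | 5·0+6·8 = 48
gcd(2,5,5,6,5,6) = 1

Coefficients: [2, 5, 5, 6, 5, 6]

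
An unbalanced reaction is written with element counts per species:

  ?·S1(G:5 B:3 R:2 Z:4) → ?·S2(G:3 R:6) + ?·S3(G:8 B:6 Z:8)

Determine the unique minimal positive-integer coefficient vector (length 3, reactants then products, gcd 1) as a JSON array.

Coefficients: [6, 2, 3]

G: 6·5 = 30 | 2·3+3·8 = 30
B: 6·3 = 18 | 2·0+3·6 = 18
R: 6·2 = 12 | 2·6+3·0 = 12
Z: 6·4 = 24 | 2·0+3·8 = 24
gcd(6,2,3) = 1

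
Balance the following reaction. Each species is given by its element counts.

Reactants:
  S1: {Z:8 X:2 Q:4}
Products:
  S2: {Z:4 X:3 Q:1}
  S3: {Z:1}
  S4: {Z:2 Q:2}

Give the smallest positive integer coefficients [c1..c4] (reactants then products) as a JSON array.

Z: 3·8 = 24 | 2·4+6·1+5·2 = 24
X: 3·2 = 6 | 2·3+6·0+5·0 = 6
Q: 3·4 = 12 | 2·1+6·0+5·2 = 12
gcd(3,2,6,5) = 1

Coefficients: [3, 2, 6, 5]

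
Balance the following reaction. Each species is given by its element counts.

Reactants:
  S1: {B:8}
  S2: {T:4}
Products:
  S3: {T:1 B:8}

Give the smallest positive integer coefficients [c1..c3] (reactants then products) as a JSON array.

Coefficients: [4, 1, 4]

T: 4·0+1·4 = 4 | 4·1 = 4
B: 4·8+1·0 = 32 | 4·8 = 32
gcd(4,1,4) = 1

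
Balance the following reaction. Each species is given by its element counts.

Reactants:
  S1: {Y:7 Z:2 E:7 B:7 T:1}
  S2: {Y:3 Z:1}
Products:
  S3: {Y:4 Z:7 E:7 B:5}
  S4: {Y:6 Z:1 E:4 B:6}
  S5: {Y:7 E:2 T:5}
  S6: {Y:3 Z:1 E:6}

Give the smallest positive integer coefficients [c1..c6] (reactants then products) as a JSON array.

Coefficients: [5, 3, 1, 5, 1, 1]

Y: 5·7+3·3 = 44 | 1·4+5·6+1·7+1·3 = 44
Z: 5·2+3·1 = 13 | 1·7+5·1+1·0+1·1 = 13
E: 5·7+3·0 = 35 | 1·7+5·4+1·2+1·6 = 35
B: 5·7+3·0 = 35 | 1·5+5·6+1·0+1·0 = 35
T: 5·1+3·0 = 5 | 1·0+5·0+1·5+1·0 = 5
gcd(5,3,1,5,1,1) = 1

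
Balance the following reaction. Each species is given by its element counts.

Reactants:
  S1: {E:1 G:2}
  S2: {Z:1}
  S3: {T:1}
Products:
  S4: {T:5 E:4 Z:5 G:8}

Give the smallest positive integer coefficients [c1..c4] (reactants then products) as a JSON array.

T: 4·0+5·0+5·1 = 5 | 1·5 = 5
E: 4·1+5·0+5·0 = 4 | 1·4 = 4
Z: 4·0+5·1+5·0 = 5 | 1·5 = 5
G: 4·2+5·0+5·0 = 8 | 1·8 = 8
gcd(4,5,5,1) = 1

Coefficients: [4, 5, 5, 1]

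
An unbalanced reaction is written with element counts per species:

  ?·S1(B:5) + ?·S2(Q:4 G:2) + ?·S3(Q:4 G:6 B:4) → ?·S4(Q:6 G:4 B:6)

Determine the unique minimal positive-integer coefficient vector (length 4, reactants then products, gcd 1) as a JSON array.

Q: 4·0+5·4+1·4 = 24 | 4·6 = 24
G: 4·0+5·2+1·6 = 16 | 4·4 = 16
B: 4·5+5·0+1·4 = 24 | 4·6 = 24
gcd(4,5,1,4) = 1

Coefficients: [4, 5, 1, 4]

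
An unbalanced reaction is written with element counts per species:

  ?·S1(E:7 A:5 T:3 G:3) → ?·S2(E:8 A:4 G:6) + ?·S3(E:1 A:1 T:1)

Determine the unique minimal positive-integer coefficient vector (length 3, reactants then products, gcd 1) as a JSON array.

Coefficients: [2, 1, 6]

E: 2·7 = 14 | 1·8+6·1 = 14
A: 2·5 = 10 | 1·4+6·1 = 10
T: 2·3 = 6 | 1·0+6·1 = 6
G: 2·3 = 6 | 1·6+6·0 = 6
gcd(2,1,6) = 1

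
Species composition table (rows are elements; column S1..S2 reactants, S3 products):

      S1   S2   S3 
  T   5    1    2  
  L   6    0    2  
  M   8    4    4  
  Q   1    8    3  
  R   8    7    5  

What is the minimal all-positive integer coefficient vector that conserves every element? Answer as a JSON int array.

Coefficients: [1, 1, 3]

T: 1·5+1·1 = 6 | 3·2 = 6
L: 1·6+1·0 = 6 | 3·2 = 6
M: 1·8+1·4 = 12 | 3·4 = 12
Q: 1·1+1·8 = 9 | 3·3 = 9
R: 1·8+1·7 = 15 | 3·5 = 15
gcd(1,1,3) = 1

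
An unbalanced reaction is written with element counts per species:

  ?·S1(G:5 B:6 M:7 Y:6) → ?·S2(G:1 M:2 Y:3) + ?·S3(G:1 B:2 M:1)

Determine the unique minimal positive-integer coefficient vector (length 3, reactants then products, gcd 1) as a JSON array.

Coefficients: [1, 2, 3]

G: 1·5 = 5 | 2·1+3·1 = 5
B: 1·6 = 6 | 2·0+3·2 = 6
M: 1·7 = 7 | 2·2+3·1 = 7
Y: 1·6 = 6 | 2·3+3·0 = 6
gcd(1,2,3) = 1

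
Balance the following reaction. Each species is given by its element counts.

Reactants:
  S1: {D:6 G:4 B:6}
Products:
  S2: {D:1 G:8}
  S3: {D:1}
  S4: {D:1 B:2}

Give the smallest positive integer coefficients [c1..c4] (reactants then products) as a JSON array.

D: 2·6 = 12 | 1·1+5·1+6·1 = 12
G: 2·4 = 8 | 1·8+5·0+6·0 = 8
B: 2·6 = 12 | 1·0+5·0+6·2 = 12
gcd(2,1,5,6) = 1

Coefficients: [2, 1, 5, 6]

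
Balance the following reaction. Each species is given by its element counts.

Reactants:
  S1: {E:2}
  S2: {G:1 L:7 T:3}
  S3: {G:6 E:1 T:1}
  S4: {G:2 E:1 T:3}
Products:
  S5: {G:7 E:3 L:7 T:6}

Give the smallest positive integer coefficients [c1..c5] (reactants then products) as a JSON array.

Coefficients: [3, 4, 3, 3, 4]

G: 3·0+4·1+3·6+3·2 = 28 | 4·7 = 28
E: 3·2+4·0+3·1+3·1 = 12 | 4·3 = 12
L: 3·0+4·7+3·0+3·0 = 28 | 4·7 = 28
T: 3·0+4·3+3·1+3·3 = 24 | 4·6 = 24
gcd(3,4,3,3,4) = 1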